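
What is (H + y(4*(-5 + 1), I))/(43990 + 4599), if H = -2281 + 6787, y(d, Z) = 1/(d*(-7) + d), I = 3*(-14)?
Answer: 432577/4664544 ≈ 0.092737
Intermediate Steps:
I = -42
y(d, Z) = -1/(6*d) (y(d, Z) = 1/(-7*d + d) = 1/(-6*d) = -1/(6*d))
H = 4506
(H + y(4*(-5 + 1), I))/(43990 + 4599) = (4506 - 1/(4*(-5 + 1))/6)/(43990 + 4599) = (4506 - 1/(6*(4*(-4))))/48589 = (4506 - 1/6/(-16))*(1/48589) = (4506 - 1/6*(-1/16))*(1/48589) = (4506 + 1/96)*(1/48589) = (432577/96)*(1/48589) = 432577/4664544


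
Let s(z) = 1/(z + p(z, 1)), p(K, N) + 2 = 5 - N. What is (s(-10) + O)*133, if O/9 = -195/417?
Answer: -640927/1112 ≈ -576.37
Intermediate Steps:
p(K, N) = 3 - N (p(K, N) = -2 + (5 - N) = 3 - N)
s(z) = 1/(2 + z) (s(z) = 1/(z + (3 - 1*1)) = 1/(z + (3 - 1)) = 1/(z + 2) = 1/(2 + z))
O = -585/139 (O = 9*(-195/417) = 9*(-195*1/417) = 9*(-65/139) = -585/139 ≈ -4.2086)
(s(-10) + O)*133 = (1/(2 - 10) - 585/139)*133 = (1/(-8) - 585/139)*133 = (-⅛ - 585/139)*133 = -4819/1112*133 = -640927/1112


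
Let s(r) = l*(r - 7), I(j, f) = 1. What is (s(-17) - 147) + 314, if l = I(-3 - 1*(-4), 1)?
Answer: 143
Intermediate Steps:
l = 1
s(r) = -7 + r (s(r) = 1*(r - 7) = 1*(-7 + r) = -7 + r)
(s(-17) - 147) + 314 = ((-7 - 17) - 147) + 314 = (-24 - 147) + 314 = -171 + 314 = 143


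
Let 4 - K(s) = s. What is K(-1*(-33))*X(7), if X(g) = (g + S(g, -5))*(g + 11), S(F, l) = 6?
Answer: -6786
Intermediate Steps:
K(s) = 4 - s
X(g) = (6 + g)*(11 + g) (X(g) = (g + 6)*(g + 11) = (6 + g)*(11 + g))
K(-1*(-33))*X(7) = (4 - (-1)*(-33))*(66 + 7² + 17*7) = (4 - 1*33)*(66 + 49 + 119) = (4 - 33)*234 = -29*234 = -6786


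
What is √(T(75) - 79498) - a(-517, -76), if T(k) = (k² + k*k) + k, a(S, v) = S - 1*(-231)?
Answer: 286 + I*√68173 ≈ 286.0 + 261.1*I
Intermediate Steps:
a(S, v) = 231 + S (a(S, v) = S + 231 = 231 + S)
T(k) = k + 2*k² (T(k) = (k² + k²) + k = 2*k² + k = k + 2*k²)
√(T(75) - 79498) - a(-517, -76) = √(75*(1 + 2*75) - 79498) - (231 - 517) = √(75*(1 + 150) - 79498) - 1*(-286) = √(75*151 - 79498) + 286 = √(11325 - 79498) + 286 = √(-68173) + 286 = I*√68173 + 286 = 286 + I*√68173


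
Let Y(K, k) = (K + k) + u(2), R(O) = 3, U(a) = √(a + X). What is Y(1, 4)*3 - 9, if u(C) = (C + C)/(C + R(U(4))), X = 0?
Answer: 42/5 ≈ 8.4000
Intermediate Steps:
U(a) = √a (U(a) = √(a + 0) = √a)
u(C) = 2*C/(3 + C) (u(C) = (C + C)/(C + 3) = (2*C)/(3 + C) = 2*C/(3 + C))
Y(K, k) = ⅘ + K + k (Y(K, k) = (K + k) + 2*2/(3 + 2) = (K + k) + 2*2/5 = (K + k) + 2*2*(⅕) = (K + k) + ⅘ = ⅘ + K + k)
Y(1, 4)*3 - 9 = (⅘ + 1 + 4)*3 - 9 = (29/5)*3 - 9 = 87/5 - 9 = 42/5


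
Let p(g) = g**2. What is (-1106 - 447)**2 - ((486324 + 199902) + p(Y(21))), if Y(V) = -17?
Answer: 1725294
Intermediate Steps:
(-1106 - 447)**2 - ((486324 + 199902) + p(Y(21))) = (-1106 - 447)**2 - ((486324 + 199902) + (-17)**2) = (-1553)**2 - (686226 + 289) = 2411809 - 1*686515 = 2411809 - 686515 = 1725294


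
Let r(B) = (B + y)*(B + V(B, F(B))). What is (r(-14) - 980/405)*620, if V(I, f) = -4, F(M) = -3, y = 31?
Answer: -15488840/81 ≈ -1.9122e+5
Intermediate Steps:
r(B) = (-4 + B)*(31 + B) (r(B) = (B + 31)*(B - 4) = (31 + B)*(-4 + B) = (-4 + B)*(31 + B))
(r(-14) - 980/405)*620 = ((-124 + (-14)² + 27*(-14)) - 980/405)*620 = ((-124 + 196 - 378) - 980*1/405)*620 = (-306 - 196/81)*620 = -24982/81*620 = -15488840/81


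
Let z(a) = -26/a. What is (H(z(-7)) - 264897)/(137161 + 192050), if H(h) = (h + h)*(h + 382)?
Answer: -475539/597457 ≈ -0.79594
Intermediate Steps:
H(h) = 2*h*(382 + h) (H(h) = (2*h)*(382 + h) = 2*h*(382 + h))
(H(z(-7)) - 264897)/(137161 + 192050) = (2*(-26/(-7))*(382 - 26/(-7)) - 264897)/(137161 + 192050) = (2*(-26*(-⅐))*(382 - 26*(-⅐)) - 264897)/329211 = (2*(26/7)*(382 + 26/7) - 264897)*(1/329211) = (2*(26/7)*(2700/7) - 264897)*(1/329211) = (140400/49 - 264897)*(1/329211) = -12839553/49*1/329211 = -475539/597457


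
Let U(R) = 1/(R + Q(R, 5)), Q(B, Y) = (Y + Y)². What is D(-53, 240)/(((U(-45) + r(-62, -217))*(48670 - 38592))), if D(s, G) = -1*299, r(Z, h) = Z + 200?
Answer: -16445/76502098 ≈ -0.00021496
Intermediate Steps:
r(Z, h) = 200 + Z
Q(B, Y) = 4*Y² (Q(B, Y) = (2*Y)² = 4*Y²)
D(s, G) = -299
U(R) = 1/(100 + R) (U(R) = 1/(R + 4*5²) = 1/(R + 4*25) = 1/(R + 100) = 1/(100 + R))
D(-53, 240)/(((U(-45) + r(-62, -217))*(48670 - 38592))) = -299*1/((48670 - 38592)*(1/(100 - 45) + (200 - 62))) = -299*1/(10078*(1/55 + 138)) = -299/((7591/55)*10078) = -299/76502098/55 = -299*55/76502098 = -16445/76502098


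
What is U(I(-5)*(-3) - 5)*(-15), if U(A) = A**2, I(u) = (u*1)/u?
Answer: -960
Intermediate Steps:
I(u) = 1 (I(u) = u/u = 1)
U(I(-5)*(-3) - 5)*(-15) = (1*(-3) - 5)**2*(-15) = (-3 - 5)**2*(-15) = (-8)**2*(-15) = 64*(-15) = -960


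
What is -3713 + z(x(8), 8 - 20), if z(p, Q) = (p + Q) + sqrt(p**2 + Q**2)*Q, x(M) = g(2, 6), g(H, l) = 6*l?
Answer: -3689 - 144*sqrt(10) ≈ -4144.4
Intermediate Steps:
x(M) = 36 (x(M) = 6*6 = 36)
z(p, Q) = Q + p + Q*sqrt(Q**2 + p**2) (z(p, Q) = (Q + p) + sqrt(Q**2 + p**2)*Q = (Q + p) + Q*sqrt(Q**2 + p**2) = Q + p + Q*sqrt(Q**2 + p**2))
-3713 + z(x(8), 8 - 20) = -3713 + ((8 - 20) + 36 + (8 - 20)*sqrt((8 - 20)**2 + 36**2)) = -3713 + (-12 + 36 - 12*sqrt((-12)**2 + 1296)) = -3713 + (-12 + 36 - 12*sqrt(144 + 1296)) = -3713 + (-12 + 36 - 144*sqrt(10)) = -3713 + (24 - 144*sqrt(10)) = -3689 - 144*sqrt(10)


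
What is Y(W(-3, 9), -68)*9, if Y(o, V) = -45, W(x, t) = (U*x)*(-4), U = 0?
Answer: -405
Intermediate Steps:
W(x, t) = 0 (W(x, t) = (0*x)*(-4) = 0*(-4) = 0)
Y(W(-3, 9), -68)*9 = -45*9 = -405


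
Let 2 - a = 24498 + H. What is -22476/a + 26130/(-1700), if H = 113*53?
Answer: -15167277/1036490 ≈ -14.633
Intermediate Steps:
H = 5989
a = -30485 (a = 2 - (24498 + 5989) = 2 - 1*30487 = 2 - 30487 = -30485)
-22476/a + 26130/(-1700) = -22476/(-30485) + 26130/(-1700) = -22476*(-1/30485) + 26130*(-1/1700) = 22476/30485 - 2613/170 = -15167277/1036490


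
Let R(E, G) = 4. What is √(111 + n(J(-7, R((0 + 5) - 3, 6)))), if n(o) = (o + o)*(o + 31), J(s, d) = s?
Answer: 15*I ≈ 15.0*I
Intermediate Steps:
n(o) = 2*o*(31 + o) (n(o) = (2*o)*(31 + o) = 2*o*(31 + o))
√(111 + n(J(-7, R((0 + 5) - 3, 6)))) = √(111 + 2*(-7)*(31 - 7)) = √(111 + 2*(-7)*24) = √(111 - 336) = √(-225) = 15*I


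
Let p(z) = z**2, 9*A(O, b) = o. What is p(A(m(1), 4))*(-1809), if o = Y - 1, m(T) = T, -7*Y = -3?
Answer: -1072/147 ≈ -7.2925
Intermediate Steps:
Y = 3/7 (Y = -1/7*(-3) = 3/7 ≈ 0.42857)
o = -4/7 (o = 3/7 - 1 = -4/7 ≈ -0.57143)
A(O, b) = -4/63 (A(O, b) = (1/9)*(-4/7) = -4/63)
p(A(m(1), 4))*(-1809) = (-4/63)**2*(-1809) = (16/3969)*(-1809) = -1072/147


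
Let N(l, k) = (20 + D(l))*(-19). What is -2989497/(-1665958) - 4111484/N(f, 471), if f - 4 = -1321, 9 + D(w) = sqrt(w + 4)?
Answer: 14924140901/8981142 - 2055742*I*sqrt(1313)/13623 ≈ 1661.7 - 5468.0*I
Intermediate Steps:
D(w) = -9 + sqrt(4 + w) (D(w) = -9 + sqrt(w + 4) = -9 + sqrt(4 + w))
f = -1317 (f = 4 - 1321 = -1317)
N(l, k) = -209 - 19*sqrt(4 + l) (N(l, k) = (20 + (-9 + sqrt(4 + l)))*(-19) = (11 + sqrt(4 + l))*(-19) = -209 - 19*sqrt(4 + l))
-2989497/(-1665958) - 4111484/N(f, 471) = -2989497/(-1665958) - 4111484/(-209 - 19*sqrt(4 - 1317)) = -2989497*(-1/1665958) - 4111484/(-209 - 19*I*sqrt(1313)) = 427071/237994 - 4111484/(-209 - 19*I*sqrt(1313))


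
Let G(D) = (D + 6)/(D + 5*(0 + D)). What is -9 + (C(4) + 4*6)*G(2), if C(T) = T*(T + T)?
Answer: 85/3 ≈ 28.333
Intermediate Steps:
C(T) = 2*T**2 (C(T) = T*(2*T) = 2*T**2)
G(D) = (6 + D)/(6*D) (G(D) = (6 + D)/(D + 5*D) = (6 + D)/((6*D)) = (6 + D)*(1/(6*D)) = (6 + D)/(6*D))
-9 + (C(4) + 4*6)*G(2) = -9 + (2*4**2 + 4*6)*((1/6)*(6 + 2)/2) = -9 + (2*16 + 24)*((1/6)*(1/2)*8) = -9 + (32 + 24)*(2/3) = -9 + 56*(2/3) = -9 + 112/3 = 85/3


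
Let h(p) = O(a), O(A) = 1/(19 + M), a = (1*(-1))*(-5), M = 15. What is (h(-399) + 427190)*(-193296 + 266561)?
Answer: 1064134635165/34 ≈ 3.1298e+10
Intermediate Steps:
a = 5 (a = -1*(-5) = 5)
O(A) = 1/34 (O(A) = 1/(19 + 15) = 1/34)
h(p) = 1/34
(h(-399) + 427190)*(-193296 + 266561) = (1/34 + 427190)*(-193296 + 266561) = (14524461/34)*73265 = 1064134635165/34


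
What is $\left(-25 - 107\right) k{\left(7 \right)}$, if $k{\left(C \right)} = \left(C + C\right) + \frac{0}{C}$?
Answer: $-1848$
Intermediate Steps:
$k{\left(C \right)} = 2 C$ ($k{\left(C \right)} = 2 C + 0 = 2 C$)
$\left(-25 - 107\right) k{\left(7 \right)} = \left(-25 - 107\right) 2 \cdot 7 = \left(-25 - 107\right) 14 = \left(-132\right) 14 = -1848$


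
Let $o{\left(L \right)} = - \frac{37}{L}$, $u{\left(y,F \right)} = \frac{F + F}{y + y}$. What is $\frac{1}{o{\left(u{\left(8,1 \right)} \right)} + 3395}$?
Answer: $\frac{1}{3099} \approx 0.00032268$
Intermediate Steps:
$u{\left(y,F \right)} = \frac{F}{y}$ ($u{\left(y,F \right)} = \frac{2 F}{2 y} = 2 F \frac{1}{2 y} = \frac{F}{y}$)
$\frac{1}{o{\left(u{\left(8,1 \right)} \right)} + 3395} = \frac{1}{- \frac{37}{1 \cdot \frac{1}{8}} + 3395} = \frac{1}{- 37 \frac{1}{\frac{1}{8}} + 3395} = \frac{1}{\left(-37\right) 8 + 3395} = \frac{1}{-296 + 3395} = \frac{1}{3099}$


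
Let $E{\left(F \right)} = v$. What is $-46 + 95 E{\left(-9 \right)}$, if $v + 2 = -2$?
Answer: $-426$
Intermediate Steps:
$v = -4$ ($v = -2 - 2 = -4$)
$E{\left(F \right)} = -4$
$-46 + 95 E{\left(-9 \right)} = -46 + 95 \left(-4\right) = -46 - 380 = -426$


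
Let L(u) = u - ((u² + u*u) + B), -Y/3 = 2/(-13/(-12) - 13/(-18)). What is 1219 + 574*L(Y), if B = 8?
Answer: -75870973/4225 ≈ -17958.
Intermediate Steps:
Y = -216/65 (Y = -6/(-13/(-12) - 13/(-18)) = -6/(-13*(-1/12) - 13*(-1/18)) = -6/(13/12 + 13/18) = -6/65/36 = -6*36/65 = -3*72/65 = -216/65 ≈ -3.3231)
L(u) = -8 + u - 2*u² (L(u) = u - ((u² + u*u) + 8) = u - ((u² + u²) + 8) = u - (2*u² + 8) = u - (8 + 2*u²) = u + (-8 - 2*u²) = -8 + u - 2*u²)
1219 + 574*L(Y) = 1219 + 574*(-8 - 216/65 - 2*(-216/65)²) = 1219 + 574*(-8 - 216/65 - 2*46656/4225) = 1219 + 574*(-8 - 216/65 - 93312/4225) = 1219 + 574*(-141152/4225) = 1219 - 81021248/4225 = -75870973/4225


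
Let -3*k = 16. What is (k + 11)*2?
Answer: 34/3 ≈ 11.333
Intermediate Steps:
k = -16/3 (k = -1/3*16 = -16/3 ≈ -5.3333)
(k + 11)*2 = (-16/3 + 11)*2 = (17/3)*2 = 34/3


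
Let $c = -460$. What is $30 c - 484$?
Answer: $-14284$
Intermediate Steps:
$30 c - 484 = 30 \left(-460\right) - 484 = -13800 - 484 = -14284$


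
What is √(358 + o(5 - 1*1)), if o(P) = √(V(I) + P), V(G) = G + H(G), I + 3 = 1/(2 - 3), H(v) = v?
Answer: √(358 + 2*I) ≈ 18.921 + 0.05285*I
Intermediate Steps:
I = -4 (I = -3 + 1/(2 - 3) = -3 + 1/(-1) = -3 - 1 = -4)
V(G) = 2*G (V(G) = G + G = 2*G)
o(P) = √(-8 + P) (o(P) = √(2*(-4) + P) = √(-8 + P))
√(358 + o(5 - 1*1)) = √(358 + √(-8 + (5 - 1*1))) = √(358 + √(-8 + (5 - 1))) = √(358 + √(-8 + 4)) = √(358 + √(-4)) = √(358 + 2*I)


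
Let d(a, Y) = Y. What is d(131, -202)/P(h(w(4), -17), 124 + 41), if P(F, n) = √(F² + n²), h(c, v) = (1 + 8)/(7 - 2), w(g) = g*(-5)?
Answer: -505*√75634/113451 ≈ -1.2242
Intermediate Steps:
w(g) = -5*g
h(c, v) = 9/5
d(131, -202)/P(h(w(4), -17), 124 + 41) = -202/√((9/5)² + (124 + 41)²) = -202/√(81/25 + 165²) = -202/√(81/25 + 27225) = -202*5*√75634/226902 = -505*√75634/113451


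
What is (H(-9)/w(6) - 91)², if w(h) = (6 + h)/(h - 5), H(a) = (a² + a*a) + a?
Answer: 97969/16 ≈ 6123.1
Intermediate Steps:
H(a) = a + 2*a² (H(a) = (a² + a²) + a = 2*a² + a = a + 2*a²)
w(h) = (6 + h)/(-5 + h)
(H(-9)/w(6) - 91)² = ((-9*(1 + 2*(-9)))/(((6 + 6)/(-5 + 6))) - 91)² = ((-9*(1 - 18))/((12/1)) - 91)² = ((-9*(-17))/((1*12)) - 91)² = (153/12 - 91)² = (153*(1/12) - 91)² = (51/4 - 91)² = (-313/4)² = 97969/16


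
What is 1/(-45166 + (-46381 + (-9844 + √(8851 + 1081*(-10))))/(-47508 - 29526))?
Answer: -134010712075623/6052630010870947760 + 38517*I*√1959/6052630010870947760 ≈ -2.2141e-5 + 2.8166e-13*I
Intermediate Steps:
1/(-45166 + (-46381 + (-9844 + √(8851 + 1081*(-10))))/(-47508 - 29526)) = 1/(-45166 + (-46381 + (-9844 + √(8851 - 10810)))/(-77034)) = 1/(-45166 + (-46381 + (-9844 + √(-1959)))*(-1/77034)) = 1/(-45166 + (-46381 + (-9844 + I*√1959))*(-1/77034)) = 1/(-45166 + (-56225 + I*√1959)*(-1/77034)) = 1/(-45166 + (56225/77034 - I*√1959/77034)) = 1/(-3479261419/77034 - I*√1959/77034)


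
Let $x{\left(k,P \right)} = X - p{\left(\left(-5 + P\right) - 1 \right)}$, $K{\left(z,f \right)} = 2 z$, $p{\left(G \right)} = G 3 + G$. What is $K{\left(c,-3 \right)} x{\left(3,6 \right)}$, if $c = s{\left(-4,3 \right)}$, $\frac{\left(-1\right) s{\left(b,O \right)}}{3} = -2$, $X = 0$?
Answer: $0$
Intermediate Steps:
$p{\left(G \right)} = 4 G$ ($p{\left(G \right)} = 3 G + G = 4 G$)
$s{\left(b,O \right)} = 6$ ($s{\left(b,O \right)} = \left(-3\right) \left(-2\right) = 6$)
$c = 6$
$x{\left(k,P \right)} = 24 - 4 P$ ($x{\left(k,P \right)} = 0 - 4 \left(\left(-5 + P\right) - 1\right) = 0 - 4 \left(-6 + P\right) = 0 - \left(-24 + 4 P\right) = 24 - 4 P$)
$K{\left(c,-3 \right)} x{\left(3,6 \right)} = 2 \cdot 6 \left(24 - 24\right) = 12 \left(24 - 24\right) = 12 \cdot 0 = 0$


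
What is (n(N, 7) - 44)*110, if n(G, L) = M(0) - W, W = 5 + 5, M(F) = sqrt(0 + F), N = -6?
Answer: -5940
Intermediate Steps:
M(F) = sqrt(F)
W = 10
n(G, L) = -10 (n(G, L) = sqrt(0) - 1*10 = 0 - 10 = -10)
(n(N, 7) - 44)*110 = (-10 - 44)*110 = -54*110 = -5940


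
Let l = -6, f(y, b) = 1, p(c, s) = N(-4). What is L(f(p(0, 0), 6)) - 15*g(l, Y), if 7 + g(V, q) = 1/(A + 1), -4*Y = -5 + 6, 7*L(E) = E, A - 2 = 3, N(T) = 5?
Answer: 1437/14 ≈ 102.64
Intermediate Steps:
p(c, s) = 5
A = 5 (A = 2 + 3 = 5)
L(E) = E/7
Y = -¼ (Y = -(-5 + 6)/4 = -¼*1 = -¼ ≈ -0.25000)
g(V, q) = -41/6 (g(V, q) = -7 + 1/(5 + 1) = -7 + 1/6 = -7 + ⅙ = -41/6)
L(f(p(0, 0), 6)) - 15*g(l, Y) = (⅐)*1 - 15*(-41/6) = ⅐ + 205/2 = 1437/14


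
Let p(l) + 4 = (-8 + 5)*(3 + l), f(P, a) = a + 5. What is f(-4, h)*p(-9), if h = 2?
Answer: 98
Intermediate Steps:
f(P, a) = 5 + a
p(l) = -13 - 3*l (p(l) = -4 + (-8 + 5)*(3 + l) = -4 - 3*(3 + l) = -4 + (-9 - 3*l) = -13 - 3*l)
f(-4, h)*p(-9) = (5 + 2)*(-13 - 3*(-9)) = 7*(-13 + 27) = 7*14 = 98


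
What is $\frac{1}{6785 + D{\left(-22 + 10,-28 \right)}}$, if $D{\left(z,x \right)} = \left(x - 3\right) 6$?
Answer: $\frac{1}{6599} \approx 0.00015154$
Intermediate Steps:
$D{\left(z,x \right)} = -18 + 6 x$ ($D{\left(z,x \right)} = \left(-3 + x\right) 6 = -18 + 6 x$)
$\frac{1}{6785 + D{\left(-22 + 10,-28 \right)}} = \frac{1}{6785 + \left(-18 + 6 \left(-28\right)\right)} = \frac{1}{6785 - 186} = \frac{1}{6599}$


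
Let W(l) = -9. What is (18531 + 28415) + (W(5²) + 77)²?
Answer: 51570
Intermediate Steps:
(18531 + 28415) + (W(5²) + 77)² = (18531 + 28415) + (-9 + 77)² = 46946 + 68² = 46946 + 4624 = 51570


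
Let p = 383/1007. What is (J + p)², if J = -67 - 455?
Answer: 275909623441/1014049 ≈ 2.7209e+5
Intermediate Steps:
p = 383/1007 (p = 383*(1/1007) = 383/1007 ≈ 0.38034)
J = -522
(J + p)² = (-522 + 383/1007)² = (-525271/1007)² = 275909623441/1014049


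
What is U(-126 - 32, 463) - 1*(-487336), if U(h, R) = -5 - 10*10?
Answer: 487231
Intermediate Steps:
U(h, R) = -105 (U(h, R) = -5 - 100 = -105)
U(-126 - 32, 463) - 1*(-487336) = -105 - 1*(-487336) = -105 + 487336 = 487231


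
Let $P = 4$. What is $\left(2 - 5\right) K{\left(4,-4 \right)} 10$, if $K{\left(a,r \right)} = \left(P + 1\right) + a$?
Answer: $-270$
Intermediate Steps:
$K{\left(a,r \right)} = 5 + a$ ($K{\left(a,r \right)} = \left(4 + 1\right) + a = 5 + a$)
$\left(2 - 5\right) K{\left(4,-4 \right)} 10 = \left(2 - 5\right) \left(5 + 4\right) 10 = \left(2 - 5\right) 9 \cdot 10 = \left(-3\right) 9 \cdot 10 = \left(-27\right) 10 = -270$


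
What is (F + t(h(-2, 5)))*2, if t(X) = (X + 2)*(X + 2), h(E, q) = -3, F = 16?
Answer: 34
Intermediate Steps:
t(X) = (2 + X)² (t(X) = (2 + X)*(2 + X) = (2 + X)²)
(F + t(h(-2, 5)))*2 = (16 + (2 - 3)²)*2 = (16 + (-1)²)*2 = (16 + 1)*2 = 17*2 = 34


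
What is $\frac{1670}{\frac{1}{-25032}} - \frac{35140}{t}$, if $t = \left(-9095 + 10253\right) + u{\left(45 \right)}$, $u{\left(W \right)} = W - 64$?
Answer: $- \frac{47614153300}{1139} \approx -4.1803 \cdot 10^{7}$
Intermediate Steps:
$u{\left(W \right)} = -64 + W$
$t = 1139$ ($t = \left(-9095 + 10253\right) + \left(-64 + 45\right) = 1158 - 19 = 1139$)
$\frac{1670}{\frac{1}{-25032}} - \frac{35140}{t} = \frac{1670}{\frac{1}{-25032}} - \frac{35140}{1139} = \frac{1670}{- \frac{1}{25032}} - \frac{35140}{1139} = 1670 \left(-25032\right) - \frac{35140}{1139} = -41803440 - \frac{35140}{1139} = - \frac{47614153300}{1139}$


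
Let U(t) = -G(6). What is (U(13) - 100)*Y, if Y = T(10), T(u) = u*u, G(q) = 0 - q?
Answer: -9400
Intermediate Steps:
G(q) = -q
U(t) = 6 (U(t) = -(-1)*6 = -1*(-6) = 6)
T(u) = u²
Y = 100 (Y = 10² = 100)
(U(13) - 100)*Y = (6 - 100)*100 = -94*100 = -9400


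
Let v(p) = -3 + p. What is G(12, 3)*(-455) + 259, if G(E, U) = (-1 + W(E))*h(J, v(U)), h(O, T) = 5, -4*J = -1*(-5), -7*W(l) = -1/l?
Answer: 30083/12 ≈ 2506.9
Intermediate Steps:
W(l) = 1/(7*l) (W(l) = -(-1)/(7*l) = 1/(7*l))
J = -5/4 (J = -(-1)*(-5)/4 = -¼*5 = -5/4 ≈ -1.2500)
G(E, U) = -5 + 5/(7*E) (G(E, U) = (-1 + 1/(7*E))*5 = -5 + 5/(7*E))
G(12, 3)*(-455) + 259 = (-5 + (5/7)/12)*(-455) + 259 = (-5 + (5/7)*(1/12))*(-455) + 259 = (-5 + 5/84)*(-455) + 259 = -415/84*(-455) + 259 = 26975/12 + 259 = 30083/12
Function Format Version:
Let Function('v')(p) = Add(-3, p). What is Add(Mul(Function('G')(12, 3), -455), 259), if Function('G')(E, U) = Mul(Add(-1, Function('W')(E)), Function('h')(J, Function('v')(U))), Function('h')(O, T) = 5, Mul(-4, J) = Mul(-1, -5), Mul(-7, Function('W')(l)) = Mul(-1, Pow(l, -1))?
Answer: Rational(30083, 12) ≈ 2506.9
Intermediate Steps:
Function('W')(l) = Mul(Rational(1, 7), Pow(l, -1)) (Function('W')(l) = Mul(Rational(-1, 7), Mul(-1, Pow(l, -1))) = Mul(Rational(1, 7), Pow(l, -1)))
J = Rational(-5, 4) (J = Mul(Rational(-1, 4), Mul(-1, -5)) = Mul(Rational(-1, 4), 5) = Rational(-5, 4) ≈ -1.2500)
Function('G')(E, U) = Add(-5, Mul(Rational(5, 7), Pow(E, -1))) (Function('G')(E, U) = Mul(Add(-1, Mul(Rational(1, 7), Pow(E, -1))), 5) = Add(-5, Mul(Rational(5, 7), Pow(E, -1))))
Add(Mul(Function('G')(12, 3), -455), 259) = Add(Mul(Add(-5, Mul(Rational(5, 7), Pow(12, -1))), -455), 259) = Add(Mul(Add(-5, Mul(Rational(5, 7), Rational(1, 12))), -455), 259) = Add(Mul(Add(-5, Rational(5, 84)), -455), 259) = Add(Mul(Rational(-415, 84), -455), 259) = Add(Rational(26975, 12), 259) = Rational(30083, 12)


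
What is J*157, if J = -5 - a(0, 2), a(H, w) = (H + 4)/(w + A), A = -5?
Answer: -1727/3 ≈ -575.67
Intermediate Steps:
a(H, w) = (4 + H)/(-5 + w) (a(H, w) = (H + 4)/(w - 5) = (4 + H)/(-5 + w))
J = -11/3 (J = -5 - (4 + 0)/(-5 + 2) = -5 - 4/(-3) = -5 - (-1)*4/3 = -5 - 1*(-4/3) = -5 + 4/3 = -11/3 ≈ -3.6667)
J*157 = -11/3*157 = -1727/3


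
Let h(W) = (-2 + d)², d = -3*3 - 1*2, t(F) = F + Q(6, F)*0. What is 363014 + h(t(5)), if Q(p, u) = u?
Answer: 363183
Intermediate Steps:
t(F) = F (t(F) = F + F*0 = F + 0 = F)
d = -11 (d = -9 - 2 = -11)
h(W) = 169 (h(W) = (-2 - 11)² = (-13)² = 169)
363014 + h(t(5)) = 363014 + 169 = 363183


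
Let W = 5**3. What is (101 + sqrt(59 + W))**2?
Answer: 10385 + 404*sqrt(46) ≈ 13125.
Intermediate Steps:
W = 125
(101 + sqrt(59 + W))**2 = (101 + sqrt(59 + 125))**2 = (101 + sqrt(184))**2 = (101 + 2*sqrt(46))**2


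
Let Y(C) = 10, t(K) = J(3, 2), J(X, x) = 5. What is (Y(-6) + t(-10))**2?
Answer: 225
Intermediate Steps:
t(K) = 5
(Y(-6) + t(-10))**2 = (10 + 5)**2 = 15**2 = 225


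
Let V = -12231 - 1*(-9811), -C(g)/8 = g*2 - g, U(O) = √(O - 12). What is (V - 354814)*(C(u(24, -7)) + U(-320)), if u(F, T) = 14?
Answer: 40010208 - 714468*I*√83 ≈ 4.001e+7 - 6.5091e+6*I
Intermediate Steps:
U(O) = √(-12 + O)
C(g) = -8*g (C(g) = -8*(g*2 - g) = -8*(2*g - g) = -8*g)
V = -2420 (V = -12231 + 9811 = -2420)
(V - 354814)*(C(u(24, -7)) + U(-320)) = (-2420 - 354814)*(-8*14 + √(-12 - 320)) = -357234*(-112 + √(-332)) = -357234*(-112 + 2*I*√83) = 40010208 - 714468*I*√83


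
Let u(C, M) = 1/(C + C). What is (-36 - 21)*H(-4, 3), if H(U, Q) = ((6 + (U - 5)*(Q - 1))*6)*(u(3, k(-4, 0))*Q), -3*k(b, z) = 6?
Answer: 2052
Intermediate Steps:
k(b, z) = -2 (k(b, z) = -1/3*6 = -2)
u(C, M) = 1/(2*C)
H(U, Q) = Q*(36 + 6*(-1 + Q)*(-5 + U))/6 (H(U, Q) = ((6 + (U - 5)*(Q - 1))*6)*(((1/2)/3)*Q) = ((6 + (-5 + U)*(-1 + Q))*6)*(((1/2)*(1/3))*Q) = ((6 + (-1 + Q)*(-5 + U))*6)*(Q/6) = (36 + 6*(-1 + Q)*(-5 + U))*(Q/6) = Q*(36 + 6*(-1 + Q)*(-5 + U))/6)
(-36 - 21)*H(-4, 3) = (-36 - 21)*(3*(11 - 1*(-4) - 5*3 + 3*(-4))) = -171*(11 + 4 - 15 - 12) = -171*(-12) = -57*(-36) = 2052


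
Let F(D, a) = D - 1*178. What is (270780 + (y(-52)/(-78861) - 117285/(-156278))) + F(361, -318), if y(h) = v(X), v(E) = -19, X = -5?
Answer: 3339422121343421/12324239358 ≈ 2.7096e+5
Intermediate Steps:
y(h) = -19
F(D, a) = -178 + D (F(D, a) = D - 178 = -178 + D)
(270780 + (y(-52)/(-78861) - 117285/(-156278))) + F(361, -318) = (270780 + (-19/(-78861) - 117285/(-156278))) + (-178 + 361) = (270780 + (-19*(-1/78861) - 117285*(-1/156278))) + 183 = (270780 + (19/78861 + 117285/156278)) + 183 = (270780 + 9252181667/12324239358) + 183 = 3337166785540907/12324239358 + 183 = 3339422121343421/12324239358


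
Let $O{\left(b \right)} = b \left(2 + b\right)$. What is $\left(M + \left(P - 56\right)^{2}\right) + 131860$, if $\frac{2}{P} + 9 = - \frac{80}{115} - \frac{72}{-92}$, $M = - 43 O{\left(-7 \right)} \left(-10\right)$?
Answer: $\frac{6306741426}{42025} \approx 1.5007 \cdot 10^{5}$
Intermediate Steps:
$M = 15050$ ($M = - 43 \left(- 7 \left(2 - 7\right)\right) \left(-10\right) = - 43 \left(\left(-7\right) \left(-5\right)\right) \left(-10\right) = \left(-43\right) 35 \left(-10\right) = \left(-1505\right) \left(-10\right) = 15050$)
$P = - \frac{46}{205}$ ($P = \frac{2}{-9 - \left(- \frac{18}{23} + \frac{16}{23}\right)} = \frac{2}{-9 - - \frac{2}{23}} = \frac{2}{-9 + \left(- \frac{16}{23} + \frac{18}{23}\right)} = \frac{2}{-9 + \frac{2}{23}} = \frac{2}{- \frac{205}{23}} = 2 \left(- \frac{23}{205}\right) = - \frac{46}{205} \approx -0.22439$)
$\left(M + \left(P - 56\right)^{2}\right) + 131860 = \left(15050 + \left(- \frac{46}{205} - 56\right)^{2}\right) + 131860 = \left(15050 + \left(- \frac{11526}{205}\right)^{2}\right) + 131860 = \left(15050 + \frac{132848676}{42025}\right) + 131860 = \frac{765324926}{42025} + 131860 = \frac{6306741426}{42025}$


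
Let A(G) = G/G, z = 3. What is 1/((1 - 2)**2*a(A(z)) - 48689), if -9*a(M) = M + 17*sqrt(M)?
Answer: -1/48691 ≈ -2.0538e-5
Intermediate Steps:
A(G) = 1
a(M) = -17*sqrt(M)/9 - M/9 (a(M) = -(M + 17*sqrt(M))/9 = -17*sqrt(M)/9 - M/9)
1/((1 - 2)**2*a(A(z)) - 48689) = 1/((1 - 2)**2*(-17*sqrt(1)/9 - 1/9*1) - 48689) = 1/((-1)**2*(-17/9*1 - 1/9) - 48689) = 1/(1*(-17/9 - 1/9) - 48689) = 1/(1*(-2) - 48689) = 1/(-2 - 48689) = 1/(-48691) = -1/48691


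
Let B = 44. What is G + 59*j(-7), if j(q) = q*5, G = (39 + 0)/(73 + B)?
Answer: -6194/3 ≈ -2064.7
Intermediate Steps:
G = ⅓ (G = (39 + 0)/(73 + 44) = 39/117 = 39*(1/117) = ⅓ ≈ 0.33333)
j(q) = 5*q
G + 59*j(-7) = ⅓ + 59*(5*(-7)) = ⅓ + 59*(-35) = ⅓ - 2065 = -6194/3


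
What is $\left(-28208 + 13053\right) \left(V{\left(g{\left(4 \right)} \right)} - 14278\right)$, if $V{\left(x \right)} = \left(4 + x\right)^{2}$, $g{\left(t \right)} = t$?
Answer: $215413170$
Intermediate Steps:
$\left(-28208 + 13053\right) \left(V{\left(g{\left(4 \right)} \right)} - 14278\right) = \left(-28208 + 13053\right) \left(\left(4 + 4\right)^{2} - 14278\right) = - 15155 \left(8^{2} - 14278\right) = - 15155 \left(64 - 14278\right) = \left(-15155\right) \left(-14214\right) = 215413170$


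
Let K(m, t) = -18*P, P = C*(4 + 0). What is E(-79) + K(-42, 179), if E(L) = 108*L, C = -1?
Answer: -8460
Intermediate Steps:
P = -4 (P = -(4 + 0) = -1*4 = -4)
K(m, t) = 72 (K(m, t) = -18*(-4) = 72)
E(-79) + K(-42, 179) = 108*(-79) + 72 = -8532 + 72 = -8460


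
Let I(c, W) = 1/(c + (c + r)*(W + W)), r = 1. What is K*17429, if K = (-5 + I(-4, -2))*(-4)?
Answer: 679731/2 ≈ 3.3987e+5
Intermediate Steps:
I(c, W) = 1/(c + 2*W*(1 + c)) (I(c, W) = 1/(c + (c + 1)*(W + W)) = 1/(c + (1 + c)*(2*W)) = 1/(c + 2*W*(1 + c)))
K = 39/2 (K = (-5 + 1/(-4 + 2*(-2) + 2*(-2)*(-4)))*(-4) = (-5 + 1/(-4 - 4 + 16))*(-4) = (-5 + 1/8)*(-4) = (-5 + ⅛)*(-4) = -39/8*(-4) = 39/2 ≈ 19.500)
K*17429 = (39/2)*17429 = 679731/2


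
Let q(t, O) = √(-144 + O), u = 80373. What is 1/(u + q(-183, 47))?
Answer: 80373/6459819226 - I*√97/6459819226 ≈ 1.2442e-5 - 1.5246e-9*I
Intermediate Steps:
1/(u + q(-183, 47)) = 1/(80373 + √(-144 + 47)) = 1/(80373 + √(-97)) = 1/(80373 + I*√97)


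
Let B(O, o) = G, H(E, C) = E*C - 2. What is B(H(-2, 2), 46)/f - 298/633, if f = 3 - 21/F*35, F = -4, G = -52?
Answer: -118090/157617 ≈ -0.74922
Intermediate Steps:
H(E, C) = -2 + C*E (H(E, C) = C*E - 2 = -2 + C*E)
B(O, o) = -52
f = 747/4 (f = 3 - 21/(-4)*35 = 3 - 21*(-¼)*35 = 3 + (21/4)*35 = 3 + 735/4 = 747/4 ≈ 186.75)
B(H(-2, 2), 46)/f - 298/633 = -52/747/4 - 298/633 = -52*4/747 - 298*1/633 = -208/747 - 298/633 = -118090/157617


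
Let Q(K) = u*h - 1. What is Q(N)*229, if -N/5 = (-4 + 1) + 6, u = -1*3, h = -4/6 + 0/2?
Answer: 229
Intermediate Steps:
h = -⅔ (h = -4*⅙ + 0*(½) = -⅔ + 0 = -⅔ ≈ -0.66667)
u = -3
N = -15 (N = -5*((-4 + 1) + 6) = -5*(-3 + 6) = -5*3 = -15)
Q(K) = 1 (Q(K) = -3*(-⅔) - 1 = 2 - 1 = 1)
Q(N)*229 = 1*229 = 229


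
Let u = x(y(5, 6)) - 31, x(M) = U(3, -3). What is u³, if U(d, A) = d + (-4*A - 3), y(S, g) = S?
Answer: -6859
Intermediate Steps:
U(d, A) = -3 + d - 4*A (U(d, A) = d + (-3 - 4*A) = -3 + d - 4*A)
x(M) = 12 (x(M) = -3 + 3 - 4*(-3) = -3 + 3 + 12 = 12)
u = -19 (u = 12 - 31 = -19)
u³ = (-19)³ = -6859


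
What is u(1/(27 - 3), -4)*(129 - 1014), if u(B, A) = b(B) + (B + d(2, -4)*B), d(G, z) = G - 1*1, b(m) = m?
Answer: -885/8 ≈ -110.63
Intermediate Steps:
d(G, z) = -1 + G (d(G, z) = G - 1 = -1 + G)
u(B, A) = 3*B (u(B, A) = B + (B + (-1 + 2)*B) = B + (B + 1*B) = B + (B + B) = B + 2*B = 3*B)
u(1/(27 - 3), -4)*(129 - 1014) = (3/(27 - 3))*(129 - 1014) = (3/24)*(-885) = (3*(1/24))*(-885) = (1/8)*(-885) = -885/8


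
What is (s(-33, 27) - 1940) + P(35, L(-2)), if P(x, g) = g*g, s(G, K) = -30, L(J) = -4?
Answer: -1954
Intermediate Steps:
P(x, g) = g**2
(s(-33, 27) - 1940) + P(35, L(-2)) = (-30 - 1940) + (-4)**2 = -1970 + 16 = -1954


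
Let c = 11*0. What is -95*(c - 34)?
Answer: 3230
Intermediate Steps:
c = 0
-95*(c - 34) = -95*(0 - 34) = -95*(-34) = 3230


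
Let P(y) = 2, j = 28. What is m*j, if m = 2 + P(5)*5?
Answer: 336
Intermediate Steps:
m = 12 (m = 2 + 2*5 = 2 + 10 = 12)
m*j = 12*28 = 336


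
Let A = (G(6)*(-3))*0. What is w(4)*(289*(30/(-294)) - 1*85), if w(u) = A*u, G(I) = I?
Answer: 0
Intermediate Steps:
A = 0 (A = (6*(-3))*0 = -18*0 = 0)
w(u) = 0 (w(u) = 0*u = 0)
w(4)*(289*(30/(-294)) - 1*85) = 0*(289*(30/(-294)) - 1*85) = 0*(289*(30*(-1/294)) - 85) = 0*(289*(-5/49) - 85) = 0*(-1445/49 - 85) = 0*(-5610/49) = 0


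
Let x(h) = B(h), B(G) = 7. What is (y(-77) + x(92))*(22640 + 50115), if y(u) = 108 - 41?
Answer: 5383870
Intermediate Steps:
x(h) = 7
y(u) = 67
(y(-77) + x(92))*(22640 + 50115) = (67 + 7)*(22640 + 50115) = 74*72755 = 5383870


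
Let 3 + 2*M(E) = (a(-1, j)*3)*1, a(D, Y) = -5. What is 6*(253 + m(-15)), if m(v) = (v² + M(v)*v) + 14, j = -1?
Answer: 3762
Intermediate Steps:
M(E) = -9 (M(E) = -3/2 + (-5*3*1)/2 = -3/2 + (-15*1)/2 = -3/2 + (½)*(-15) = -3/2 - 15/2 = -9)
m(v) = 14 + v² - 9*v (m(v) = (v² - 9*v) + 14 = 14 + v² - 9*v)
6*(253 + m(-15)) = 6*(253 + (14 + (-15)² - 9*(-15))) = 6*(253 + (14 + 225 + 135)) = 6*(253 + 374) = 6*627 = 3762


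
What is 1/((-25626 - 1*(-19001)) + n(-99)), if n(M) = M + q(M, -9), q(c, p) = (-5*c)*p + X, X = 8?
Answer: -1/11171 ≈ -8.9517e-5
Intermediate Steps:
q(c, p) = 8 - 5*c*p (q(c, p) = (-5*c)*p + 8 = -5*c*p + 8 = 8 - 5*c*p)
n(M) = 8 + 46*M (n(M) = M + (8 - 5*M*(-9)) = M + (8 + 45*M) = 8 + 46*M)
1/((-25626 - 1*(-19001)) + n(-99)) = 1/((-25626 - 1*(-19001)) + (8 + 46*(-99))) = 1/((-25626 + 19001) + (8 - 4554)) = 1/(-6625 - 4546) = 1/(-11171) = -1/11171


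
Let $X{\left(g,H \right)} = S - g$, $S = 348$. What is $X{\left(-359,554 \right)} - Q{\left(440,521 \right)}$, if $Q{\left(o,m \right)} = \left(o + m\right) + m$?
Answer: $-775$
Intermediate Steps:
$Q{\left(o,m \right)} = o + 2 m$ ($Q{\left(o,m \right)} = \left(m + o\right) + m = o + 2 m$)
$X{\left(g,H \right)} = 348 - g$
$X{\left(-359,554 \right)} - Q{\left(440,521 \right)} = \left(348 - -359\right) - \left(440 + 2 \cdot 521\right) = \left(348 + 359\right) - \left(440 + 1042\right) = 707 - 1482 = -775$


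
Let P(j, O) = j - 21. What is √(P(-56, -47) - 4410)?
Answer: I*√4487 ≈ 66.985*I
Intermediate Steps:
P(j, O) = -21 + j
√(P(-56, -47) - 4410) = √((-21 - 56) - 4410) = √(-77 - 4410) = √(-4487) = I*√4487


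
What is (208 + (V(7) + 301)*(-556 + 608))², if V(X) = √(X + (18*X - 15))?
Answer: 251858672 + 1649440*√118 ≈ 2.6978e+8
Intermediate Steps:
V(X) = √(-15 + 19*X) (V(X) = √(X + (-15 + 18*X)) = √(-15 + 19*X))
(208 + (V(7) + 301)*(-556 + 608))² = (208 + (√(-15 + 19*7) + 301)*(-556 + 608))² = (208 + (√(-15 + 133) + 301)*52)² = (208 + (√118 + 301)*52)² = (208 + (301 + √118)*52)² = (208 + (15652 + 52*√118))² = (15860 + 52*√118)²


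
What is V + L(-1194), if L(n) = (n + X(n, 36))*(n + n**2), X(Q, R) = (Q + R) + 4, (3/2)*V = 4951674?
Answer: -3341288700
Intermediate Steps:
V = 3301116 (V = (2/3)*4951674 = 3301116)
X(Q, R) = 4 + Q + R
L(n) = (40 + 2*n)*(n + n**2) (L(n) = (n + (4 + n + 36))*(n + n**2) = (n + (40 + n))*(n + n**2) = (40 + 2*n)*(n + n**2))
V + L(-1194) = 3301116 + 2*(-1194)*(20 + (-1194)**2 + 21*(-1194)) = 3301116 + 2*(-1194)*(20 + 1425636 - 25074) = 3301116 + 2*(-1194)*1400582 = 3301116 - 3344589816 = -3341288700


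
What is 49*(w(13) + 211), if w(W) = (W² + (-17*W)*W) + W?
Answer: -121520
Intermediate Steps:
w(W) = W - 16*W² (w(W) = (W² - 17*W²) + W = -16*W² + W = W - 16*W²)
49*(w(13) + 211) = 49*(13*(1 - 16*13) + 211) = 49*(13*(1 - 208) + 211) = 49*(13*(-207) + 211) = 49*(-2691 + 211) = 49*(-2480) = -121520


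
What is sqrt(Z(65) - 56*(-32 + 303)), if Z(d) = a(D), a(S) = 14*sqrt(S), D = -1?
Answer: sqrt(-15176 + 14*I) ≈ 0.0568 + 123.19*I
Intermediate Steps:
Z(d) = 14*I (Z(d) = 14*sqrt(-1) = 14*I)
sqrt(Z(65) - 56*(-32 + 303)) = sqrt(14*I - 56*(-32 + 303)) = sqrt(14*I - 56*271) = sqrt(14*I - 15176) = sqrt(-15176 + 14*I)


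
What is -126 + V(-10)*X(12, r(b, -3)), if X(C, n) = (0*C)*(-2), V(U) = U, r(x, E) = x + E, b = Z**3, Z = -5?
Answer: -126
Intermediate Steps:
b = -125 (b = (-5)**3 = -125)
r(x, E) = E + x
X(C, n) = 0 (X(C, n) = 0*(-2) = 0)
-126 + V(-10)*X(12, r(b, -3)) = -126 - 10*0 = -126 + 0 = -126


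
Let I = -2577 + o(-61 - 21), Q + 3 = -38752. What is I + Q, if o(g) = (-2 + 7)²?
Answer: -41307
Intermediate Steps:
o(g) = 25 (o(g) = 5² = 25)
Q = -38755 (Q = -3 - 38752 = -38755)
I = -2552 (I = -2577 + 25 = -2552)
I + Q = -2552 - 38755 = -41307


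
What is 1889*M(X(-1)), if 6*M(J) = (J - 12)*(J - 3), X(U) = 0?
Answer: 11334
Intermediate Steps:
M(J) = (-12 + J)*(-3 + J)/6 (M(J) = ((J - 12)*(J - 3))/6 = ((-12 + J)*(-3 + J))/6 = (-12 + J)*(-3 + J)/6)
1889*M(X(-1)) = 1889*(6 - 5/2*0 + (⅙)*0²) = 1889*(6 + 0 + (⅙)*0) = 1889*(6 + 0 + 0) = 1889*6 = 11334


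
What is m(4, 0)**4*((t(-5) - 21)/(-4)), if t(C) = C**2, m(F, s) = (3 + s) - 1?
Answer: -16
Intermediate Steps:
m(F, s) = 2 + s
m(4, 0)**4*((t(-5) - 21)/(-4)) = (2 + 0)**4*(((-5)**2 - 21)/(-4)) = 2**4*((25 - 21)*(-1/4)) = 16*(4*(-1/4)) = 16*(-1) = -16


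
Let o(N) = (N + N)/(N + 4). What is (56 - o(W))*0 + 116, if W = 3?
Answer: 116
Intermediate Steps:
o(N) = 2*N/(4 + N) (o(N) = (2*N)/(4 + N) = 2*N/(4 + N))
(56 - o(W))*0 + 116 = (56 - 2*3/(4 + 3))*0 + 116 = (56 - 2*3/7)*0 + 116 = (56 - 1*6/7)*0 + 116 = (56 - 6/7)*0 + 116 = (386/7)*0 + 116 = 0 + 116 = 116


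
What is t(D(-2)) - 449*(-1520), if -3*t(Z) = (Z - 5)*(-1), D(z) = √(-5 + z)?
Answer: 2047435/3 + I*√7/3 ≈ 6.8248e+5 + 0.88192*I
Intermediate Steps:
t(Z) = -5/3 + Z/3 (t(Z) = -(Z - 5)*(-1)/3 = -(-5 + Z)*(-1)/3 = -(5 - Z)/3 = -5/3 + Z/3)
t(D(-2)) - 449*(-1520) = (-5/3 + √(-5 - 2)/3) - 449*(-1520) = (-5/3 + √(-7)/3) + 682480 = (-5/3 + (I*√7)/3) + 682480 = (-5/3 + I*√7/3) + 682480 = 2047435/3 + I*√7/3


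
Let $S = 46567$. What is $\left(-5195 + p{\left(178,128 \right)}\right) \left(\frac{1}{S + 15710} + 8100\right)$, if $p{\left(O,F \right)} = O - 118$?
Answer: $- \frac{2590318404635}{62277} \approx -4.1593 \cdot 10^{7}$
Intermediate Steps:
$p{\left(O,F \right)} = -118 + O$
$\left(-5195 + p{\left(178,128 \right)}\right) \left(\frac{1}{S + 15710} + 8100\right) = \left(-5195 + \left(-118 + 178\right)\right) \left(\frac{1}{46567 + 15710} + 8100\right) = \left(-5195 + 60\right) \left(\frac{1}{62277} + 8100\right) = - 5135 \left(\frac{1}{62277} + 8100\right) = \left(-5135\right) \frac{504443701}{62277} = - \frac{2590318404635}{62277}$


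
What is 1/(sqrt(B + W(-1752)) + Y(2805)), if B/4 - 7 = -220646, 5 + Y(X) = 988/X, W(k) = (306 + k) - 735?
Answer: -36568785/6961302797794 - 7868025*I*sqrt(884737)/6961302797794 ≈ -5.2532e-6 - 0.0010631*I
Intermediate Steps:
W(k) = -429 + k
Y(X) = -5 + 988/X
B = -882556 (B = 28 + 4*(-220646) = 28 - 882584 = -882556)
1/(sqrt(B + W(-1752)) + Y(2805)) = 1/(sqrt(-882556 + (-429 - 1752)) + (-5 + 988/2805)) = 1/(sqrt(-882556 - 2181) + (-5 + 988*(1/2805))) = 1/(sqrt(-884737) + (-5 + 988/2805)) = 1/(I*sqrt(884737) - 13037/2805) = 1/(-13037/2805 + I*sqrt(884737))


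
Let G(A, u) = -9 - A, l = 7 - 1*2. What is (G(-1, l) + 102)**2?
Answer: 8836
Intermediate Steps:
l = 5 (l = 7 - 2 = 5)
(G(-1, l) + 102)**2 = ((-9 - 1*(-1)) + 102)**2 = ((-9 + 1) + 102)**2 = (-8 + 102)**2 = 94**2 = 8836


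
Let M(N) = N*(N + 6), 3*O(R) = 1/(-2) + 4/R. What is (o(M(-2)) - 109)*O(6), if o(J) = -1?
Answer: -55/9 ≈ -6.1111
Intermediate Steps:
O(R) = -1/6 + 4/(3*R) (O(R) = (1/(-2) + 4/R)/3 = (1*(-1/2) + 4/R)/3 = (-1/2 + 4/R)/3 = -1/6 + 4/(3*R))
M(N) = N*(6 + N)
(o(M(-2)) - 109)*O(6) = (-1 - 109)*((1/6)*(8 - 1*6)/6) = -55*(8 - 6)/(3*6) = -55*2/(3*6) = -110*1/18 = -55/9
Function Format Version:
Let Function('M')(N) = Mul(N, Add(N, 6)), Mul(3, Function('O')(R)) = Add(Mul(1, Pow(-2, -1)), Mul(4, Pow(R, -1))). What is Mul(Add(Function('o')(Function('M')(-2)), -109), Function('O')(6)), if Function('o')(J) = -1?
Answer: Rational(-55, 9) ≈ -6.1111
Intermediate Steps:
Function('O')(R) = Add(Rational(-1, 6), Mul(Rational(4, 3), Pow(R, -1))) (Function('O')(R) = Mul(Rational(1, 3), Add(Mul(1, Pow(-2, -1)), Mul(4, Pow(R, -1)))) = Mul(Rational(1, 3), Add(Mul(1, Rational(-1, 2)), Mul(4, Pow(R, -1)))) = Mul(Rational(1, 3), Add(Rational(-1, 2), Mul(4, Pow(R, -1)))) = Add(Rational(-1, 6), Mul(Rational(4, 3), Pow(R, -1))))
Function('M')(N) = Mul(N, Add(6, N))
Mul(Add(Function('o')(Function('M')(-2)), -109), Function('O')(6)) = Mul(Add(-1, -109), Mul(Rational(1, 6), Pow(6, -1), Add(8, Mul(-1, 6)))) = Mul(-110, Mul(Rational(1, 6), Rational(1, 6), Add(8, -6))) = Mul(-110, Mul(Rational(1, 6), Rational(1, 6), 2)) = Mul(-110, Rational(1, 18)) = Rational(-55, 9)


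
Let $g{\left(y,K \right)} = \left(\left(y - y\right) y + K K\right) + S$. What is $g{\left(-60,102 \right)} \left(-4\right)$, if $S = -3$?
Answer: $-41604$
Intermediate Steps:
$g{\left(y,K \right)} = -3 + K^{2}$ ($g{\left(y,K \right)} = \left(\left(y - y\right) y + K K\right) - 3 = \left(0 y + K^{2}\right) - 3 = \left(0 + K^{2}\right) - 3 = K^{2} - 3 = -3 + K^{2}$)
$g{\left(-60,102 \right)} \left(-4\right) = \left(-3 + 102^{2}\right) \left(-4\right) = \left(-3 + 10404\right) \left(-4\right) = 10401 \left(-4\right) = -41604$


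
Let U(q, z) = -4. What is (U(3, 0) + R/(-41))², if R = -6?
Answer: 24964/1681 ≈ 14.851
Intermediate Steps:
(U(3, 0) + R/(-41))² = (-4 - 6/(-41))² = (-4 - 6*(-1/41))² = (-4 + 6/41)² = (-158/41)² = 24964/1681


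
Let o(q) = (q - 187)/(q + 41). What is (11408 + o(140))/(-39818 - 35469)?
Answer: -2064801/13626947 ≈ -0.15152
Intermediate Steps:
o(q) = (-187 + q)/(41 + q)
(11408 + o(140))/(-39818 - 35469) = (11408 + (-187 + 140)/(41 + 140))/(-39818 - 35469) = (11408 - 47/181)/(-75287) = (11408 + (1/181)*(-47))*(-1/75287) = (11408 - 47/181)*(-1/75287) = (2064801/181)*(-1/75287) = -2064801/13626947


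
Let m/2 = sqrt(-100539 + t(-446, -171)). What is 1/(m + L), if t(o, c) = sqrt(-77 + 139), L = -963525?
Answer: -1/(963525 - 2*I*sqrt(100539 - sqrt(62))) ≈ -1.0379e-6 - 6.8305e-10*I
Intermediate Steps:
t(o, c) = sqrt(62)
m = 2*sqrt(-100539 + sqrt(62)) ≈ 634.13*I
1/(m + L) = 1/(2*sqrt(-100539 + sqrt(62)) - 963525) = 1/(-963525 + 2*sqrt(-100539 + sqrt(62)))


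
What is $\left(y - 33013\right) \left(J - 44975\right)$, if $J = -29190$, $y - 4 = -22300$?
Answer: $4101991985$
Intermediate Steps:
$y = -22296$ ($y = 4 - 22300 = -22296$)
$\left(y - 33013\right) \left(J - 44975\right) = \left(-22296 - 33013\right) \left(-29190 - 44975\right) = \left(-55309\right) \left(-74165\right) = 4101991985$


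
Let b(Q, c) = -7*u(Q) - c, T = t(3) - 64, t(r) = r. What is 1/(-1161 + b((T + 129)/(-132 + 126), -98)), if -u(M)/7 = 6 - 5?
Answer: -1/1014 ≈ -0.00098619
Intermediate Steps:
u(M) = -7 (u(M) = -7*(6 - 5) = -7*1 = -7)
T = -61 (T = 3 - 64 = -61)
b(Q, c) = 49 - c (b(Q, c) = -7*(-7) - c = 49 - c)
1/(-1161 + b((T + 129)/(-132 + 126), -98)) = 1/(-1161 + (49 - 1*(-98))) = 1/(-1161 + (49 + 98)) = 1/(-1161 + 147) = 1/(-1014) = -1/1014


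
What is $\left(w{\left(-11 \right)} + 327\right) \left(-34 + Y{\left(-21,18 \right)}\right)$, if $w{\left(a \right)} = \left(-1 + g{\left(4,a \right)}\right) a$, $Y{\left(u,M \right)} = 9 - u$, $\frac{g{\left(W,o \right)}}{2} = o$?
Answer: $-2320$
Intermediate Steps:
$g{\left(W,o \right)} = 2 o$
$w{\left(a \right)} = a \left(-1 + 2 a\right)$ ($w{\left(a \right)} = \left(-1 + 2 a\right) a = a \left(-1 + 2 a\right)$)
$\left(w{\left(-11 \right)} + 327\right) \left(-34 + Y{\left(-21,18 \right)}\right) = \left(- 11 \left(-1 + 2 \left(-11\right)\right) + 327\right) \left(-34 + \left(9 - -21\right)\right) = \left(- 11 \left(-1 - 22\right) + 327\right) \left(-34 + \left(9 + 21\right)\right) = \left(\left(-11\right) \left(-23\right) + 327\right) \left(-34 + 30\right) = \left(253 + 327\right) \left(-4\right) = 580 \left(-4\right) = -2320$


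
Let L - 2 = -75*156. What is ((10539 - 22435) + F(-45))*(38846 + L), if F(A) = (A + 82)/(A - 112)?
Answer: -50704563932/157 ≈ -3.2296e+8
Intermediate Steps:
F(A) = (82 + A)/(-112 + A)
L = -11698 (L = 2 - 75*156 = 2 - 11700 = -11698)
((10539 - 22435) + F(-45))*(38846 + L) = ((10539 - 22435) + (82 - 45)/(-112 - 45))*(38846 - 11698) = (-11896 + 37/(-157))*27148 = (-11896 - 1/157*37)*27148 = (-11896 - 37/157)*27148 = -1867709/157*27148 = -50704563932/157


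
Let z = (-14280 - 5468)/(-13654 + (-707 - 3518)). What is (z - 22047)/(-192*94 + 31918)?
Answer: -78831713/49596346 ≈ -1.5895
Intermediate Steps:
z = 19748/17879 (z = -19748/(-13654 - 4225) = -19748/(-17879) = -19748*(-1/17879) = 19748/17879 ≈ 1.1045)
(z - 22047)/(-192*94 + 31918) = (19748/17879 - 22047)/(-192*94 + 31918) = -394158565/(17879*(-18048 + 31918)) = -394158565/17879/13870 = -394158565/17879*1/13870 = -78831713/49596346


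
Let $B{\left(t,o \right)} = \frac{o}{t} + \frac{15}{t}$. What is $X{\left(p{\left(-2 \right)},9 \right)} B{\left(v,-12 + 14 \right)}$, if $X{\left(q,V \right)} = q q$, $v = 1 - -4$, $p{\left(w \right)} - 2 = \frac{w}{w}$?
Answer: $\frac{153}{5} \approx 30.6$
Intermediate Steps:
$p{\left(w \right)} = 3$ ($p{\left(w \right)} = 2 + \frac{w}{w} = 2 + 1 = 3$)
$v = 5$ ($v = 1 + 4 = 5$)
$B{\left(t,o \right)} = \frac{15}{t} + \frac{o}{t}$
$X{\left(q,V \right)} = q^{2}$
$X{\left(p{\left(-2 \right)},9 \right)} B{\left(v,-12 + 14 \right)} = 3^{2} \frac{15 + \left(-12 + 14\right)}{5} = 9 \frac{15 + 2}{5} = 9 \cdot \frac{1}{5} \cdot 17 = 9 \cdot \frac{17}{5} = \frac{153}{5}$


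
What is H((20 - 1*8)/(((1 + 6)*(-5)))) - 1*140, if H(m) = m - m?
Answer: -140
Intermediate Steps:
H(m) = 0
H((20 - 1*8)/(((1 + 6)*(-5)))) - 1*140 = 0 - 1*140 = 0 - 140 = -140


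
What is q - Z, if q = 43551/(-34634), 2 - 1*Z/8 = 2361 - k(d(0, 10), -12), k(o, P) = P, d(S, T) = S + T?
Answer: 656894161/34634 ≈ 18967.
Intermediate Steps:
Z = -18968 (Z = 16 - 8*(2361 - 1*(-12)) = 16 - 8*(2361 + 12) = 16 - 8*2373 = 16 - 18984 = -18968)
q = -43551/34634 (q = 43551*(-1/34634) = -43551/34634 ≈ -1.2575)
q - Z = -43551/34634 - 1*(-18968) = -43551/34634 + 18968 = 656894161/34634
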